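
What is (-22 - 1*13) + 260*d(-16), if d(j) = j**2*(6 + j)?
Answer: -665635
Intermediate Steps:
(-22 - 1*13) + 260*d(-16) = (-22 - 1*13) + 260*((-16)**2*(6 - 16)) = (-22 - 13) + 260*(256*(-10)) = -35 + 260*(-2560) = -35 - 665600 = -665635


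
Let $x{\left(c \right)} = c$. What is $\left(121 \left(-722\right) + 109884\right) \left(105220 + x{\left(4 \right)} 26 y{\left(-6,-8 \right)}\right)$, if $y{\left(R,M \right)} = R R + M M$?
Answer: $2603993640$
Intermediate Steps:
$y{\left(R,M \right)} = M^{2} + R^{2}$ ($y{\left(R,M \right)} = R^{2} + M^{2} = M^{2} + R^{2}$)
$\left(121 \left(-722\right) + 109884\right) \left(105220 + x{\left(4 \right)} 26 y{\left(-6,-8 \right)}\right) = \left(121 \left(-722\right) + 109884\right) \left(105220 + 4 \cdot 26 \left(\left(-8\right)^{2} + \left(-6\right)^{2}\right)\right) = \left(-87362 + 109884\right) \left(105220 + 104 \left(64 + 36\right)\right) = 22522 \left(105220 + 104 \cdot 100\right) = 22522 \left(105220 + 10400\right) = 22522 \cdot 115620 = 2603993640$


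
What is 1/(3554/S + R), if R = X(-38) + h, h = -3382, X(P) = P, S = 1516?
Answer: -758/2590583 ≈ -0.00029260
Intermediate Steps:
R = -3420 (R = -38 - 3382 = -3420)
1/(3554/S + R) = 1/(3554/1516 - 3420) = 1/(3554*(1/1516) - 3420) = 1/(1777/758 - 3420) = 1/(-2590583/758) = -758/2590583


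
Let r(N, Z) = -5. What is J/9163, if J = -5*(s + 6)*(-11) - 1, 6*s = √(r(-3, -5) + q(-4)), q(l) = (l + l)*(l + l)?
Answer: 47/1309 + 5*√59/4998 ≈ 0.043589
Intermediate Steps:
q(l) = 4*l² (q(l) = (2*l)*(2*l) = 4*l²)
s = √59/6 (s = √(-5 + 4*(-4)²)/6 = √(-5 + 4*16)/6 = √(-5 + 64)/6 = √59/6 ≈ 1.2802)
J = 329 + 55*√59/6 (J = -5*(√59/6 + 6)*(-11) - 1 = -5*(6 + √59/6)*(-11) - 1 = (-30 - 5*√59/6)*(-11) - 1 = (330 + 55*√59/6) - 1 = 329 + 55*√59/6 ≈ 399.41)
J/9163 = (329 + 55*√59/6)/9163 = (329 + 55*√59/6)*(1/9163) = 47/1309 + 5*√59/4998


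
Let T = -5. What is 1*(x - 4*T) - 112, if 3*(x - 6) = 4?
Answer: -254/3 ≈ -84.667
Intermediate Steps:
x = 22/3 (x = 6 + (⅓)*4 = 6 + 4/3 = 22/3 ≈ 7.3333)
1*(x - 4*T) - 112 = 1*(22/3 - 4*(-5)) - 112 = 1*(22/3 + 20) - 112 = 1*(82/3) - 112 = 82/3 - 112 = -254/3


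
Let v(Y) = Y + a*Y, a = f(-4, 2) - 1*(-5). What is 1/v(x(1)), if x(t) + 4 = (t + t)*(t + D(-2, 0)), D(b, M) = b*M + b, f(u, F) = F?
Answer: -1/48 ≈ -0.020833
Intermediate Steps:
D(b, M) = b + M*b (D(b, M) = M*b + b = b + M*b)
x(t) = -4 + 2*t*(-2 + t) (x(t) = -4 + (t + t)*(t - 2*(1 + 0)) = -4 + (2*t)*(t - 2*1) = -4 + (2*t)*(t - 2) = -4 + (2*t)*(-2 + t) = -4 + 2*t*(-2 + t))
a = 7 (a = 2 - 1*(-5) = 2 + 5 = 7)
v(Y) = 8*Y (v(Y) = Y + 7*Y = 8*Y)
1/v(x(1)) = 1/(8*(-4 - 4*1 + 2*1**2)) = 1/(8*(-4 - 4 + 2*1)) = 1/(8*(-4 - 4 + 2)) = 1/(8*(-6)) = 1/(-48) = -1/48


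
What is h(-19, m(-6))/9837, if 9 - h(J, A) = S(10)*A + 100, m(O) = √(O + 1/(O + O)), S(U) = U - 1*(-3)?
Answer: -91/9837 - 13*I*√219/59022 ≈ -0.0092508 - 0.0032595*I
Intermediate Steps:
S(U) = 3 + U (S(U) = U + 3 = 3 + U)
m(O) = √(O + 1/(2*O))
h(J, A) = -91 - 13*A (h(J, A) = 9 - ((3 + 10)*A + 100) = 9 - (13*A + 100) = 9 - (100 + 13*A) = 9 + (-100 - 13*A) = -91 - 13*A)
h(-19, m(-6))/9837 = (-91 - 13*√(2/(-6) + 4*(-6))/2)/9837 = (-91 - 13*√(2*(-⅙) - 24)/2)*(1/9837) = (-91 - 13*√(-⅓ - 24)/2)*(1/9837) = (-91 - 13*√(-73/3)/2)*(1/9837) = (-91 - 13*I*√219/3/2)*(1/9837) = (-91 - 13*I*√219/6)*(1/9837) = -91/9837 - 13*I*√219/59022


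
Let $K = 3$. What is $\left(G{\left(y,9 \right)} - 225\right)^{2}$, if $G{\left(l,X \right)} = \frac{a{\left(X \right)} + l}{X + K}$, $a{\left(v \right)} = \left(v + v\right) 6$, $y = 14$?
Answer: $\frac{1661521}{36} \approx 46153.0$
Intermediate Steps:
$a{\left(v \right)} = 12 v$ ($a{\left(v \right)} = 2 v 6 = 12 v$)
$G{\left(l,X \right)} = \frac{l + 12 X}{3 + X}$ ($G{\left(l,X \right)} = \frac{12 X + l}{X + 3} = \frac{l + 12 X}{3 + X}$)
$\left(G{\left(y,9 \right)} - 225\right)^{2} = \left(\frac{14 + 12 \cdot 9}{3 + 9} - 225\right)^{2} = \left(\frac{14 + 108}{12} - 225\right)^{2} = \left(\frac{1}{12} \cdot 122 - 225\right)^{2} = \left(\frac{61}{6} - 225\right)^{2} = \left(- \frac{1289}{6}\right)^{2} = \frac{1661521}{36}$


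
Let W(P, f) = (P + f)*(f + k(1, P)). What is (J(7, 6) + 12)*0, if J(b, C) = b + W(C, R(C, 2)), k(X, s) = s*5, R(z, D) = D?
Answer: 0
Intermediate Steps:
k(X, s) = 5*s
W(P, f) = (P + f)*(f + 5*P)
J(b, C) = 4 + b + 5*C**2 + 12*C (J(b, C) = b + (2**2 + 5*C**2 + 6*C*2) = b + (4 + 5*C**2 + 12*C) = 4 + b + 5*C**2 + 12*C)
(J(7, 6) + 12)*0 = ((4 + 7 + 5*6**2 + 12*6) + 12)*0 = ((4 + 7 + 5*36 + 72) + 12)*0 = ((4 + 7 + 180 + 72) + 12)*0 = (263 + 12)*0 = 275*0 = 0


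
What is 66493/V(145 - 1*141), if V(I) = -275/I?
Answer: -265972/275 ≈ -967.17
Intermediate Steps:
66493/V(145 - 1*141) = 66493/((-275/(145 - 1*141))) = 66493/((-275/(145 - 141))) = 66493/((-275/4)) = 66493/((-275*¼)) = 66493/(-275/4) = 66493*(-4/275) = -265972/275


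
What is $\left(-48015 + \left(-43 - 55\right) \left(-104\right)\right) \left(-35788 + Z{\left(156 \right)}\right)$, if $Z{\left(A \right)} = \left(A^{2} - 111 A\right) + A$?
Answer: $1082191676$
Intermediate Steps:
$Z{\left(A \right)} = A^{2} - 110 A$
$\left(-48015 + \left(-43 - 55\right) \left(-104\right)\right) \left(-35788 + Z{\left(156 \right)}\right) = \left(-48015 + \left(-43 - 55\right) \left(-104\right)\right) \left(-35788 + 156 \left(-110 + 156\right)\right) = \left(-48015 - -10192\right) \left(-35788 + 156 \cdot 46\right) = \left(-48015 + 10192\right) \left(-35788 + 7176\right) = \left(-37823\right) \left(-28612\right) = 1082191676$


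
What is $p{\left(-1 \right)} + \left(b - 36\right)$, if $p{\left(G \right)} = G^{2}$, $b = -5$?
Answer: $-40$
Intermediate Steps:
$p{\left(-1 \right)} + \left(b - 36\right) = \left(-1\right)^{2} - 41 = 1 - 41 = -40$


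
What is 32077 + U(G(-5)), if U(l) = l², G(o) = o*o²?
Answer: 47702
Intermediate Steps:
G(o) = o³
32077 + U(G(-5)) = 32077 + ((-5)³)² = 32077 + (-125)² = 32077 + 15625 = 47702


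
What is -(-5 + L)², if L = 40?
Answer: -1225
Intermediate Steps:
-(-5 + L)² = -(-5 + 40)² = -1*35² = -1*1225 = -1225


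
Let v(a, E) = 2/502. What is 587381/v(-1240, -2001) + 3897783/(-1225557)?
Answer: 20076343228076/136173 ≈ 1.4743e+8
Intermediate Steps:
v(a, E) = 1/251 (v(a, E) = 2*(1/502) = 1/251)
587381/v(-1240, -2001) + 3897783/(-1225557) = 587381/(1/251) + 3897783/(-1225557) = 587381*251 + 3897783*(-1/1225557) = 147432631 - 433087/136173 = 20076343228076/136173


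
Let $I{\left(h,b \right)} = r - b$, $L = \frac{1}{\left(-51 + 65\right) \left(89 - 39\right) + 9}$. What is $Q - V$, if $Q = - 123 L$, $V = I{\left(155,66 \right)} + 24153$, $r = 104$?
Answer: $- \frac{17151542}{709} \approx -24191.0$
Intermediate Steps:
$L = \frac{1}{709}$ ($L = \frac{1}{14 \cdot 50 + 9} = \frac{1}{700 + 9} = \frac{1}{709} \approx 0.0014104$)
$I{\left(h,b \right)} = 104 - b$
$V = 24191$ ($V = \left(104 - 66\right) + 24153 = 38 + 24153 = 24191$)
$Q = - \frac{123}{709}$ ($Q = \left(-123\right) \frac{1}{709} = - \frac{123}{709} \approx -0.17348$)
$Q - V = - \frac{123}{709} - 24191 = - \frac{17151542}{709}$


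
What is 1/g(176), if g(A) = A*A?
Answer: 1/30976 ≈ 3.2283e-5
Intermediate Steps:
g(A) = A²
1/g(176) = 1/(176²) = 1/30976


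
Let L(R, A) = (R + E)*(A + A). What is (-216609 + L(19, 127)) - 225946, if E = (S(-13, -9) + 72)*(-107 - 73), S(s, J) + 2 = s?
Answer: -3043769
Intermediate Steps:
S(s, J) = -2 + s
E = -10260 (E = ((-2 - 13) + 72)*(-107 - 73) = (-15 + 72)*(-180) = 57*(-180) = -10260)
L(R, A) = 2*A*(-10260 + R) (L(R, A) = (R - 10260)*(A + A) = (-10260 + R)*(2*A) = 2*A*(-10260 + R))
(-216609 + L(19, 127)) - 225946 = (-216609 + 2*127*(-10260 + 19)) - 225946 = (-216609 + 2*127*(-10241)) - 225946 = (-216609 - 2601214) - 225946 = -2817823 - 225946 = -3043769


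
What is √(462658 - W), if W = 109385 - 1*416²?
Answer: 3*√58481 ≈ 725.49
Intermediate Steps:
W = -63671 (W = 109385 - 1*173056 = 109385 - 173056 = -63671)
√(462658 - W) = √(462658 - 1*(-63671)) = √(462658 + 63671) = √526329 = 3*√58481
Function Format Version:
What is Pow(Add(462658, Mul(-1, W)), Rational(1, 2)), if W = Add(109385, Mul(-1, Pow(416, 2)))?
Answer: Mul(3, Pow(58481, Rational(1, 2))) ≈ 725.49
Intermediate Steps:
W = -63671 (W = Add(109385, Mul(-1, 173056)) = Add(109385, -173056) = -63671)
Pow(Add(462658, Mul(-1, W)), Rational(1, 2)) = Pow(Add(462658, Mul(-1, -63671)), Rational(1, 2)) = Pow(Add(462658, 63671), Rational(1, 2)) = Pow(526329, Rational(1, 2)) = Mul(3, Pow(58481, Rational(1, 2)))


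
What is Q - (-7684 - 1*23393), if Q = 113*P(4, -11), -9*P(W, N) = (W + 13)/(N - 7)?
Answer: 5036395/162 ≈ 31089.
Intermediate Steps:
P(W, N) = -(13 + W)/(9*(-7 + N)) (P(W, N) = -(W + 13)/(9*(N - 7)) = -(13 + W)/(9*(-7 + N)))
Q = 1921/162 (Q = 113*((-13 - 1*4)/(9*(-7 - 11))) = 113*((⅑)*(-13 - 4)/(-18)) = 113*((⅑)*(-1/18)*(-17)) = 113*(17/162) = 1921/162 ≈ 11.858)
Q - (-7684 - 1*23393) = 1921/162 - (-7684 - 1*23393) = 1921/162 - (-7684 - 23393) = 1921/162 - 1*(-31077) = 1921/162 + 31077 = 5036395/162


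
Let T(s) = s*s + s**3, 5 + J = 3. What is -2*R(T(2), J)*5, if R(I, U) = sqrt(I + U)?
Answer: -10*sqrt(10) ≈ -31.623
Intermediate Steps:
J = -2 (J = -5 + 3 = -2)
T(s) = s**2 + s**3
-2*R(T(2), J)*5 = -2*sqrt(2**2*(1 + 2) - 2)*5 = -2*sqrt(4*3 - 2)*5 = -2*sqrt(12 - 2)*5 = -2*sqrt(10)*5 = -10*sqrt(10)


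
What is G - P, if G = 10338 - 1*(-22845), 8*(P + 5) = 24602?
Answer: 120451/4 ≈ 30113.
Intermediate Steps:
P = 12281/4 (P = -5 + (1/8)*24602 = -5 + 12301/4 = 12281/4 ≈ 3070.3)
G = 33183 (G = 10338 + 22845 = 33183)
G - P = 33183 - 1*12281/4 = 33183 - 12281/4 = 120451/4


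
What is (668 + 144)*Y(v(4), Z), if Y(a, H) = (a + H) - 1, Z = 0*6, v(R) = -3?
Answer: -3248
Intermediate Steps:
Z = 0
Y(a, H) = -1 + H + a (Y(a, H) = (H + a) - 1 = -1 + H + a)
(668 + 144)*Y(v(4), Z) = (668 + 144)*(-1 + 0 - 3) = 812*(-4) = -3248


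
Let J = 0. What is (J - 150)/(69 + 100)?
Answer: -150/169 ≈ -0.88757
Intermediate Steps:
(J - 150)/(69 + 100) = (0 - 150)/(69 + 100) = -150/169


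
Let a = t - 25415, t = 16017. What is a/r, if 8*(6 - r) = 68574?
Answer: 37592/34263 ≈ 1.0972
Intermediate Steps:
r = -34263/4 (r = 6 - ⅛*68574 = 6 - 34287/4 = -34263/4 ≈ -8565.8)
a = -9398 (a = 16017 - 25415 = -9398)
a/r = -9398/(-34263/4) = -9398*(-4/34263) = 37592/34263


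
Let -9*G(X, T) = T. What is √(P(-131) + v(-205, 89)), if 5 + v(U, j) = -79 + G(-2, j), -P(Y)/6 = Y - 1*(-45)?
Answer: √3799/3 ≈ 20.545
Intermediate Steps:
P(Y) = -270 - 6*Y (P(Y) = -6*(Y - 1*(-45)) = -6*(Y + 45) = -6*(45 + Y) = -270 - 6*Y)
G(X, T) = -T/9
v(U, j) = -84 - j/9 (v(U, j) = -5 + (-79 - j/9) = -84 - j/9)
√(P(-131) + v(-205, 89)) = √((-270 - 6*(-131)) + (-84 - ⅑*89)) = √((-270 + 786) + (-84 - 89/9)) = √(516 - 845/9) = √(3799/9) = √3799/3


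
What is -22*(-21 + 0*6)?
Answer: 462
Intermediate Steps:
-22*(-21 + 0*6) = -22*(-21 + 0) = -22*(-21) = 462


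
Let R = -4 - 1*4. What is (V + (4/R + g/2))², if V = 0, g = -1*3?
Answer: 4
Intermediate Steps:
g = -3
R = -8 (R = -4 - 4 = -8)
(V + (4/R + g/2))² = (0 + (4/(-8) - 3/2))² = (0 + (4*(-⅛) - 3*½))² = (0 + (-½ - 3/2))² = (0 - 2)² = (-2)² = 4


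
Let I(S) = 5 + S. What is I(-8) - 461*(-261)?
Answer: 120318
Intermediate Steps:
I(-8) - 461*(-261) = (5 - 8) - 461*(-261) = -3 + 120321 = 120318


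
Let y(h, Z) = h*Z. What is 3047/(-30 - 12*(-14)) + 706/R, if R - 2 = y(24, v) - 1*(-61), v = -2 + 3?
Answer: 120839/4002 ≈ 30.195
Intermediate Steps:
v = 1
y(h, Z) = Z*h
R = 87 (R = 2 + (1*24 - 1*(-61)) = 2 + (24 + 61) = 2 + 85 = 87)
3047/(-30 - 12*(-14)) + 706/R = 3047/(-30 - 12*(-14)) + 706/87 = 3047/(-30 + 168) + 706*(1/87) = 3047/138 + 706/87 = 120839/4002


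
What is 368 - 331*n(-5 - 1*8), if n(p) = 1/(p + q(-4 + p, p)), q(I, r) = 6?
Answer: 2907/7 ≈ 415.29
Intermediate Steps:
n(p) = 1/(6 + p) (n(p) = 1/(p + 6) = 1/(6 + p))
368 - 331*n(-5 - 1*8) = 368 - 331/(6 + (-5 - 1*8)) = 368 - 331/(6 + (-5 - 8)) = 368 - 331/(6 - 13) = 368 - 331/(-7) = 368 - 331*(-1/7) = 368 + 331/7 = 2907/7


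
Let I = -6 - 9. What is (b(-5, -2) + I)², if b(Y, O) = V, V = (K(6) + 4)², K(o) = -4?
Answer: 225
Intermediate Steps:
I = -15
V = 0 (V = (-4 + 4)² = 0² = 0)
b(Y, O) = 0
(b(-5, -2) + I)² = (0 - 15)² = (-15)² = 225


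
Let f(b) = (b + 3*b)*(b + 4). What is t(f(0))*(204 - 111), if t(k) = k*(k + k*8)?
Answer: 0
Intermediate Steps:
f(b) = 4*b*(4 + b) (f(b) = (4*b)*(4 + b) = 4*b*(4 + b))
t(k) = 9*k² (t(k) = k*(k + 8*k) = k*(9*k) = 9*k²)
t(f(0))*(204 - 111) = (9*(4*0*(4 + 0))²)*(204 - 111) = (9*(4*0*4)²)*93 = (9*0²)*93 = (9*0)*93 = 0*93 = 0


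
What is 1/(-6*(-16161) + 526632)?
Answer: 1/623598 ≈ 1.6036e-6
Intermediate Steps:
1/(-6*(-16161) + 526632) = 1/(96966 + 526632) = 1/623598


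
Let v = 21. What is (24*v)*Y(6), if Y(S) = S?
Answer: 3024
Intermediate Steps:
(24*v)*Y(6) = (24*21)*6 = 504*6 = 3024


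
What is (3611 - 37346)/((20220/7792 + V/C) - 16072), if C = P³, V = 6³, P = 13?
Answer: 144377568660/68772711829 ≈ 2.0993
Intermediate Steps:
V = 216
C = 2197 (C = 13³ = 2197)
(3611 - 37346)/((20220/7792 + V/C) - 16072) = (3611 - 37346)/((20220/7792 + 216/2197) - 16072) = -33735/((20220*(1/7792) + 216*(1/2197)) - 16072) = -33735/((5055/1948 + 216/2197) - 16072) = -33735/(11526603/4279756 - 16072) = -33735/(-68772711829/4279756) = -33735*(-4279756/68772711829) = 144377568660/68772711829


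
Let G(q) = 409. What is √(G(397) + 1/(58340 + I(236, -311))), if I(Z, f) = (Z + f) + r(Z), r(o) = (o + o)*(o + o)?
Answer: √32306313305058/281049 ≈ 20.224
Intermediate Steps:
r(o) = 4*o² (r(o) = (2*o)*(2*o) = 4*o²)
I(Z, f) = Z + f + 4*Z² (I(Z, f) = (Z + f) + 4*Z² = Z + f + 4*Z²)
√(G(397) + 1/(58340 + I(236, -311))) = √(409 + 1/(58340 + (236 - 311 + 4*236²))) = √(409 + 1/(58340 + (236 - 311 + 4*55696))) = √(409 + 1/(58340 + (236 - 311 + 222784))) = √(409 + 1/(58340 + 222709)) = √(409 + 1/281049) = √(114949042/281049) = √32306313305058/281049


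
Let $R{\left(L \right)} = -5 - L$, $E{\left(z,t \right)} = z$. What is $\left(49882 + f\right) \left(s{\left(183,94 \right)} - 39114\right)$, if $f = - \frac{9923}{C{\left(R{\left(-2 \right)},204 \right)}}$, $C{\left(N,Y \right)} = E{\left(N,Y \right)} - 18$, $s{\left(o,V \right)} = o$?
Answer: $- \frac{13722463765}{7} \approx -1.9604 \cdot 10^{9}$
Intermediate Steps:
$C{\left(N,Y \right)} = -18 + N$ ($C{\left(N,Y \right)} = N - 18 = -18 + N$)
$f = \frac{9923}{21}$ ($f = - \frac{9923}{-18 - 3} = - \frac{9923}{-21} = \left(-9923\right) \left(- \frac{1}{21}\right) = \frac{9923}{21} \approx 472.52$)
$\left(49882 + f\right) \left(s{\left(183,94 \right)} - 39114\right) = \left(49882 + \frac{9923}{21}\right) \left(183 - 39114\right) = \frac{1057445}{21} \left(-38931\right) = - \frac{13722463765}{7}$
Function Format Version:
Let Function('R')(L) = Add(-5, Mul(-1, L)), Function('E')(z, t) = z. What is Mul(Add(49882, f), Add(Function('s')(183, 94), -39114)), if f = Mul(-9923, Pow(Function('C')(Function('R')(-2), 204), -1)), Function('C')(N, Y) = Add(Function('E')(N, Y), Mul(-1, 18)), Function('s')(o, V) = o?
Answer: Rational(-13722463765, 7) ≈ -1.9604e+9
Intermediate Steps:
Function('C')(N, Y) = Add(-18, N) (Function('C')(N, Y) = Add(N, Mul(-1, 18)) = Add(N, -18) = Add(-18, N))
f = Rational(9923, 21) (f = Mul(-9923, Pow(Add(-18, Add(-5, Mul(-1, -2))), -1)) = Mul(-9923, Pow(Add(-18, Add(-5, 2)), -1)) = Mul(-9923, Pow(Add(-18, -3), -1)) = Mul(-9923, Pow(-21, -1)) = Mul(-9923, Rational(-1, 21)) = Rational(9923, 21) ≈ 472.52)
Mul(Add(49882, f), Add(Function('s')(183, 94), -39114)) = Mul(Add(49882, Rational(9923, 21)), Add(183, -39114)) = Mul(Rational(1057445, 21), -38931) = Rational(-13722463765, 7)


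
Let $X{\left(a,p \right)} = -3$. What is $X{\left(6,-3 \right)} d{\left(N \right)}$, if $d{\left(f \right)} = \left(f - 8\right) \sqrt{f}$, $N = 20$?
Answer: $- 72 \sqrt{5} \approx -161.0$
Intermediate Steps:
$d{\left(f \right)} = \sqrt{f} \left(-8 + f\right)$ ($d{\left(f \right)} = \left(f - 8\right) \sqrt{f} = \left(-8 + f\right) \sqrt{f} = \sqrt{f} \left(-8 + f\right)$)
$X{\left(6,-3 \right)} d{\left(N \right)} = - 3 \sqrt{20} \left(-8 + 20\right) = - 3 \cdot 2 \sqrt{5} \cdot 12 = - 3 \cdot 24 \sqrt{5} = - 72 \sqrt{5}$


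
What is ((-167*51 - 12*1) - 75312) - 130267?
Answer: -214108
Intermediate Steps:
((-167*51 - 12*1) - 75312) - 130267 = ((-8517 - 12) - 75312) - 130267 = (-8529 - 75312) - 130267 = -83841 - 130267 = -214108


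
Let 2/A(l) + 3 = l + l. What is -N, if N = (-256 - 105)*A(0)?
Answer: -722/3 ≈ -240.67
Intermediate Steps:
A(l) = 2/(-3 + 2*l) (A(l) = 2/(-3 + (l + l)) = 2/(-3 + 2*l))
N = 722/3 (N = (-256 - 105)*(2/(-3 + 2*0)) = -722/(-3 + 0) = -722/(-3) = -722*(-1)/3 = -361*(-2/3) = 722/3 ≈ 240.67)
-N = -1*722/3 = -722/3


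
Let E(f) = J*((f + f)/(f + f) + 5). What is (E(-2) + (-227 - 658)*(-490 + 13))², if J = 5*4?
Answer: 178307730225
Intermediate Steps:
J = 20
E(f) = 120 (E(f) = 20*((f + f)/(f + f) + 5) = 20*((2*f)/((2*f)) + 5) = 20*((2*f)*(1/(2*f)) + 5) = 20*(1 + 5) = 20*6 = 120)
(E(-2) + (-227 - 658)*(-490 + 13))² = (120 + (-227 - 658)*(-490 + 13))² = (120 - 885*(-477))² = (120 + 422145)² = 422265² = 178307730225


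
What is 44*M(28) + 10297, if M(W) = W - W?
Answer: 10297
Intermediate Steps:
M(W) = 0
44*M(28) + 10297 = 44*0 + 10297 = 0 + 10297 = 10297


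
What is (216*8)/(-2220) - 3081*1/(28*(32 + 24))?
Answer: -795777/290080 ≈ -2.7433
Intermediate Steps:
(216*8)/(-2220) - 3081*1/(28*(32 + 24)) = 1728*(-1/2220) - 3081/(28*56) = -144/185 - 3081/1568 = -795777/290080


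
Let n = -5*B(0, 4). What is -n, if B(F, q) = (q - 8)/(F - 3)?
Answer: 20/3 ≈ 6.6667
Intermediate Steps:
B(F, q) = (-8 + q)/(-3 + F)
n = -20/3 (n = -5*(-8 + 4)/(-3 + 0) = -5*(-4)/(-3) = -(-5)*(-4)/3 = -5*4/3 = -20/3 ≈ -6.6667)
-n = -1*(-20/3) = 20/3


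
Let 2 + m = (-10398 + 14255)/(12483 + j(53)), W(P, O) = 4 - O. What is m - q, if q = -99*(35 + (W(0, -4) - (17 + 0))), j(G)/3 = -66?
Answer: 4514411/1755 ≈ 2572.3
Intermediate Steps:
j(G) = -198 (j(G) = 3*(-66) = -198)
q = -2574 (q = -99*(35 + ((4 - 1*(-4)) - (17 + 0))) = -99*(35 + ((4 + 4) - 1*17)) = -99*(35 + (8 - 17)) = -99*(35 - 9) = -99*26 = -2574)
m = -2959/1755 (m = -2 + (-10398 + 14255)/(12483 - 198) = -2 + 3857/12285 = -2 + 3857*(1/12285) = -2 + 551/1755 = -2959/1755 ≈ -1.6860)
m - q = -2959/1755 - 1*(-2574) = -2959/1755 + 2574 = 4514411/1755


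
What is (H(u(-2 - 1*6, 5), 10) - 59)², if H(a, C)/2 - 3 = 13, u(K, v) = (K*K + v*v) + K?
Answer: 729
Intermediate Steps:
u(K, v) = K + K² + v² (u(K, v) = (K² + v²) + K = K + K² + v²)
H(a, C) = 32 (H(a, C) = 6 + 2*13 = 6 + 26 = 32)
(H(u(-2 - 1*6, 5), 10) - 59)² = (32 - 59)² = (-27)² = 729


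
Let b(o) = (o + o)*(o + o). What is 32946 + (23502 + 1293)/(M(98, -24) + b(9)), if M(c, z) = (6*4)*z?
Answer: 919733/28 ≈ 32848.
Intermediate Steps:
b(o) = 4*o² (b(o) = (2*o)*(2*o) = 4*o²)
M(c, z) = 24*z
32946 + (23502 + 1293)/(M(98, -24) + b(9)) = 32946 + (23502 + 1293)/(24*(-24) + 4*9²) = 32946 + 24795/(-576 + 4*81) = 32946 + 24795/(-576 + 324) = 32946 + 24795/(-252) = 32946 + 24795*(-1/252) = 32946 - 2755/28 = 919733/28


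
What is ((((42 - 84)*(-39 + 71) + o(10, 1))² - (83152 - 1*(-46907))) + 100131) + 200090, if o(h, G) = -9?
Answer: 2000771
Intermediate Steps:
((((42 - 84)*(-39 + 71) + o(10, 1))² - (83152 - 1*(-46907))) + 100131) + 200090 = ((((42 - 84)*(-39 + 71) - 9)² - (83152 - 1*(-46907))) + 100131) + 200090 = (((-42*32 - 9)² - (83152 + 46907)) + 100131) + 200090 = (((-1344 - 9)² - 1*130059) + 100131) + 200090 = (((-1353)² - 130059) + 100131) + 200090 = ((1830609 - 130059) + 100131) + 200090 = (1700550 + 100131) + 200090 = 1800681 + 200090 = 2000771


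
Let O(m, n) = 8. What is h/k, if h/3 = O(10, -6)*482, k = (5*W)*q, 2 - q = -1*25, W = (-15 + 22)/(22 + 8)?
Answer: 7712/21 ≈ 367.24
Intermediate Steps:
W = 7/30 ≈ 0.23333
q = 27 (q = 2 - (-1)*25 = 2 - 1*(-25) = 2 + 25 = 27)
k = 63/2 (k = (5*(7/30))*27 = (7/6)*27 = 63/2 ≈ 31.500)
h = 11568 (h = 3*(8*482) = 3*3856 = 11568)
h/k = 11568/(63/2) = 11568*(2/63) = 7712/21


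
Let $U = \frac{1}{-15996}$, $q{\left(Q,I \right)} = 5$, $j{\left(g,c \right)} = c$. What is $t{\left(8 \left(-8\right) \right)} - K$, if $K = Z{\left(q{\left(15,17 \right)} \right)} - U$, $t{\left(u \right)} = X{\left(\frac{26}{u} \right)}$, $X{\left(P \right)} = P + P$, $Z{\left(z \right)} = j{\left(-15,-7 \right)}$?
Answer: $\frac{395897}{63984} \approx 6.1874$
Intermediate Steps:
$U = - \frac{1}{15996} \approx -6.2516 \cdot 10^{-5}$
$Z{\left(z \right)} = -7$
$X{\left(P \right)} = 2 P$
$t{\left(u \right)} = \frac{52}{u}$ ($t{\left(u \right)} = 2 \frac{26}{u} = \frac{52}{u}$)
$K = - \frac{111971}{15996}$ ($K = -7 - - \frac{1}{15996} = -7 + \frac{1}{15996} = - \frac{111971}{15996} \approx -6.9999$)
$t{\left(8 \left(-8\right) \right)} - K = \frac{52}{8 \left(-8\right)} - - \frac{111971}{15996} = \frac{52}{-64} + \frac{111971}{15996} = 52 \left(- \frac{1}{64}\right) + \frac{111971}{15996} = - \frac{13}{16} + \frac{111971}{15996} = \frac{395897}{63984}$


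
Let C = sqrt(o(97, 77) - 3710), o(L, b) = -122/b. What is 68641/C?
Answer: -68641*I*sqrt(1375374)/71448 ≈ -1126.7*I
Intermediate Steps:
C = 4*I*sqrt(1375374)/77 (C = sqrt(-122/77 - 3710) = sqrt(-285792/77) = 4*I*sqrt(1375374)/77 ≈ 60.923*I)
68641/C = 68641/((4*I*sqrt(1375374)/77)) = 68641*(-I*sqrt(1375374)/71448) = -68641*I*sqrt(1375374)/71448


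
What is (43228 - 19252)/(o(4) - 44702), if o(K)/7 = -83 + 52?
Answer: -2664/4991 ≈ -0.53376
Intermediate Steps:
o(K) = -217 (o(K) = 7*(-83 + 52) = 7*(-31) = -217)
(43228 - 19252)/(o(4) - 44702) = (43228 - 19252)/(-217 - 44702) = 23976/(-44919) = 23976*(-1/44919) = -2664/4991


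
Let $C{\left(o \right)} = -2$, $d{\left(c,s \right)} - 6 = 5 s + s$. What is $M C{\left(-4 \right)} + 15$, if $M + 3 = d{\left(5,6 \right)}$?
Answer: $-63$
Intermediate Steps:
$d{\left(c,s \right)} = 6 + 6 s$ ($d{\left(c,s \right)} = 6 + \left(5 s + s\right) = 6 + 6 s$)
$M = 39$ ($M = -3 + \left(6 + 6 \cdot 6\right) = -3 + \left(6 + 36\right) = -3 + 42 = 39$)
$M C{\left(-4 \right)} + 15 = 39 \left(-2\right) + 15 = -78 + 15 = -63$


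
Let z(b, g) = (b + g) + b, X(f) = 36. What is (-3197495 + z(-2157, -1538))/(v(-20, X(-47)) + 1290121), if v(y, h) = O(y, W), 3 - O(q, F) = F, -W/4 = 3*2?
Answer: -3203347/1290148 ≈ -2.4829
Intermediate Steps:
W = -24 (W = -12*2 = -4*6 = -24)
O(q, F) = 3 - F
v(y, h) = 27 (v(y, h) = 3 - 1*(-24) = 3 + 24 = 27)
z(b, g) = g + 2*b
(-3197495 + z(-2157, -1538))/(v(-20, X(-47)) + 1290121) = (-3197495 + (-1538 + 2*(-2157)))/(27 + 1290121) = (-3197495 + (-1538 - 4314))/1290148 = (-3197495 - 5852)*(1/1290148) = -3203347*1/1290148 = -3203347/1290148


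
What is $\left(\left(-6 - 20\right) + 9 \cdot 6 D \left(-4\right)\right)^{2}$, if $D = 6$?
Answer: $1747684$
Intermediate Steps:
$\left(\left(-6 - 20\right) + 9 \cdot 6 D \left(-4\right)\right)^{2} = \left(\left(-6 - 20\right) + 9 \cdot 6 \cdot 6 \left(-4\right)\right)^{2} = \left(\left(-6 - 20\right) + 9 \cdot 36 \left(-4\right)\right)^{2} = \left(-26 + 9 \left(-144\right)\right)^{2} = \left(-26 - 1296\right)^{2} = \left(-1322\right)^{2} = 1747684$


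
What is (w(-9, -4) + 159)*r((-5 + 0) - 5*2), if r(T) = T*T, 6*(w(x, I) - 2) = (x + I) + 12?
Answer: 72375/2 ≈ 36188.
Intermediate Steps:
w(x, I) = 4 + I/6 + x/6 (w(x, I) = 2 + ((x + I) + 12)/6 = 2 + ((I + x) + 12)/6 = 2 + (12 + I + x)/6 = 2 + (2 + I/6 + x/6) = 4 + I/6 + x/6)
r(T) = T²
(w(-9, -4) + 159)*r((-5 + 0) - 5*2) = ((4 + (⅙)*(-4) + (⅙)*(-9)) + 159)*((-5 + 0) - 5*2)² = ((4 - ⅔ - 3/2) + 159)*(-5 - 10)² = (11/6 + 159)*(-15)² = (965/6)*225 = 72375/2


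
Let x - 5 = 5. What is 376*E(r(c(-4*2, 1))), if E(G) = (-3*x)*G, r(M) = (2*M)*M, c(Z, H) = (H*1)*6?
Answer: -812160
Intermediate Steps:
x = 10 (x = 5 + 5 = 10)
c(Z, H) = 6*H (c(Z, H) = H*6 = 6*H)
r(M) = 2*M²
E(G) = -30*G (E(G) = (-3*10)*G = -30*G)
376*E(r(c(-4*2, 1))) = 376*(-60*(6*1)²) = 376*(-60*6²) = 376*(-60*36) = 376*(-30*72) = 376*(-2160) = -812160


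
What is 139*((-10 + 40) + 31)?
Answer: 8479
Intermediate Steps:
139*((-10 + 40) + 31) = 139*(30 + 31) = 139*61 = 8479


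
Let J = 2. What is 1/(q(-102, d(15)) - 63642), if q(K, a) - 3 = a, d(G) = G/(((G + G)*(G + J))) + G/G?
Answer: -34/2163691 ≈ -1.5714e-5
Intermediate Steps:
d(G) = 1 + 1/(2*(2 + G)) (d(G) = G/(((G + G)*(G + 2))) + G/G = G/(((2*G)*(2 + G))) + 1 = G/((2*G*(2 + G))) + 1 = G*(1/(2*G*(2 + G))) + 1 = 1/(2*(2 + G)) + 1 = 1 + 1/(2*(2 + G)))
q(K, a) = 3 + a
1/(q(-102, d(15)) - 63642) = 1/((3 + (5/2 + 15)/(2 + 15)) - 63642) = 1/((3 + (35/2)/17) - 63642) = 1/((3 + (1/17)*(35/2)) - 63642) = 1/((3 + 35/34) - 63642) = 1/(137/34 - 63642) = 1/(-2163691/34) = -34/2163691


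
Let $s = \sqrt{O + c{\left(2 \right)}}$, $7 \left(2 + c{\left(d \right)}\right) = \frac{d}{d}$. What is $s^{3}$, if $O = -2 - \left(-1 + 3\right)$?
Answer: $- \frac{41 i \sqrt{287}}{49} \approx - 14.175 i$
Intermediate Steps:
$c{\left(d \right)} = - \frac{13}{7}$ ($c{\left(d \right)} = -2 + \frac{d \frac{1}{d}}{7} = -2 + \frac{1}{7} \cdot 1 = -2 + \frac{1}{7} = - \frac{13}{7}$)
$O = -4$ ($O = -2 - 2 = -4$)
$s = \frac{i \sqrt{287}}{7}$ ($s = \sqrt{-4 - \frac{13}{7}} = \sqrt{- \frac{41}{7}} = \frac{i \sqrt{287}}{7} \approx 2.4202 i$)
$s^{3} = \left(\frac{i \sqrt{287}}{7}\right)^{3} = - \frac{41 i \sqrt{287}}{49}$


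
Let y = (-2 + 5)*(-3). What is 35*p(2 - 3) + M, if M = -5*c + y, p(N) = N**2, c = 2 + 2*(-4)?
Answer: 56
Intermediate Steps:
c = -6 (c = 2 - 8 = -6)
y = -9 (y = 3*(-3) = -9)
M = 21 (M = -5*(-6) - 9 = 30 - 9 = 21)
35*p(2 - 3) + M = 35*(2 - 3)**2 + 21 = 35*(-1)**2 + 21 = 35*1 + 21 = 35 + 21 = 56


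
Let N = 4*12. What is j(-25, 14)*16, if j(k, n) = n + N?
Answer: 992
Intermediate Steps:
N = 48
j(k, n) = 48 + n (j(k, n) = n + 48 = 48 + n)
j(-25, 14)*16 = (48 + 14)*16 = 62*16 = 992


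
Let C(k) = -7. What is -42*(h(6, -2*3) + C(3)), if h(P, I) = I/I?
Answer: 252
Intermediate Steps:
h(P, I) = 1
-42*(h(6, -2*3) + C(3)) = -42*(1 - 7) = -42*(-6) = 252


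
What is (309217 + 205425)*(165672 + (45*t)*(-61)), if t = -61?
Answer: 171435999114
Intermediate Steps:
(309217 + 205425)*(165672 + (45*t)*(-61)) = (309217 + 205425)*(165672 + (45*(-61))*(-61)) = 514642*(165672 - 2745*(-61)) = 514642*(165672 + 167445) = 514642*333117 = 171435999114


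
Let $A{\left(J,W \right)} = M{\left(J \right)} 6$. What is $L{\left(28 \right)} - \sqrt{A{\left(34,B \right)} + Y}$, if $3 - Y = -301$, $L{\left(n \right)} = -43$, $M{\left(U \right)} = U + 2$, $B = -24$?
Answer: $-43 - 2 \sqrt{130} \approx -65.803$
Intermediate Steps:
$M{\left(U \right)} = 2 + U$
$Y = 304$ ($Y = 3 - -301 = 3 + 301 = 304$)
$A{\left(J,W \right)} = 12 + 6 J$ ($A{\left(J,W \right)} = \left(2 + J\right) 6 = 12 + 6 J$)
$L{\left(28 \right)} - \sqrt{A{\left(34,B \right)} + Y} = -43 - \sqrt{\left(12 + 6 \cdot 34\right) + 304} = -43 - \sqrt{\left(12 + 204\right) + 304} = -43 - \sqrt{216 + 304} = -43 - \sqrt{520} = -43 - 2 \sqrt{130}$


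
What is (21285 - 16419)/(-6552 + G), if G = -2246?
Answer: -2433/4399 ≈ -0.55308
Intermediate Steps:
(21285 - 16419)/(-6552 + G) = (21285 - 16419)/(-6552 - 2246) = 4866/(-8798) = 4866*(-1/8798) = -2433/4399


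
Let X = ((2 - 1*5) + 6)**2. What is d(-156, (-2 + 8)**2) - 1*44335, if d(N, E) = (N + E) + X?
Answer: -44446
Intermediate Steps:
X = 9 (X = ((2 - 5) + 6)**2 = (-3 + 6)**2 = 3**2 = 9)
d(N, E) = 9 + E + N (d(N, E) = (N + E) + 9 = (E + N) + 9 = 9 + E + N)
d(-156, (-2 + 8)**2) - 1*44335 = (9 + (-2 + 8)**2 - 156) - 1*44335 = (9 + 6**2 - 156) - 44335 = (9 + 36 - 156) - 44335 = -111 - 44335 = -44446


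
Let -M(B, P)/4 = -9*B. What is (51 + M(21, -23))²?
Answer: 651249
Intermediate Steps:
M(B, P) = 36*B (M(B, P) = -(-36)*B = 36*B)
(51 + M(21, -23))² = (51 + 36*21)² = (51 + 756)² = 807² = 651249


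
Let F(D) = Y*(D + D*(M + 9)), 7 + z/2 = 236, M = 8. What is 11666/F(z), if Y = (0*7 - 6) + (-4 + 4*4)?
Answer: 5833/24732 ≈ 0.23585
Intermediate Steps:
z = 458 (z = -14 + 2*236 = -14 + 472 = 458)
Y = 6 (Y = (0 - 6) + (-4 + 16) = -6 + 12 = 6)
F(D) = 108*D (F(D) = 6*(D + D*(8 + 9)) = 6*(D + D*17) = 6*(D + 17*D) = 6*(18*D) = 108*D)
11666/F(z) = 11666/((108*458)) = 11666/49464 = 11666*(1/49464) = 5833/24732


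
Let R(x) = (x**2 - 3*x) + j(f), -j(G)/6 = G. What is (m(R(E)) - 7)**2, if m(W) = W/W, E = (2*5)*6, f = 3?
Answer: 36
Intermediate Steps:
E = 60 (E = 10*6 = 60)
j(G) = -6*G
R(x) = -18 + x**2 - 3*x (R(x) = (x**2 - 3*x) - 6*3 = (x**2 - 3*x) - 18 = -18 + x**2 - 3*x)
m(W) = 1
(m(R(E)) - 7)**2 = (1 - 7)**2 = (-6)**2 = 36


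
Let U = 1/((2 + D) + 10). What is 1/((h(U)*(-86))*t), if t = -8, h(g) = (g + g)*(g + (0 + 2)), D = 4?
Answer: 8/1419 ≈ 0.0056378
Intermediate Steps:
U = 1/16 (U = 1/((2 + 4) + 10) = 1/(6 + 10) = 1/16 ≈ 0.062500)
h(g) = 2*g*(2 + g) (h(g) = (2*g)*(g + 2) = (2*g)*(2 + g) = 2*g*(2 + g))
1/((h(U)*(-86))*t) = 1/(((2*(1/16)*(2 + 1/16))*(-86))*(-8)) = 1/(((2*(1/16)*(33/16))*(-86))*(-8)) = 1/(((33/128)*(-86))*(-8)) = 1/(-1419/64*(-8)) = 1/(1419/8) = 8/1419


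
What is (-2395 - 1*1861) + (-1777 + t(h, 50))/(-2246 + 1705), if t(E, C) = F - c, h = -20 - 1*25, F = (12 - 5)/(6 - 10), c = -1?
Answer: -9202873/2164 ≈ -4252.7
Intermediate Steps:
F = -7/4 (F = 7/(-4) = 7*(-¼) = -7/4 ≈ -1.7500)
h = -45 (h = -20 - 25 = -45)
t(E, C) = -¾ (t(E, C) = -7/4 - 1*(-1) = -7/4 + 1 = -¾)
(-2395 - 1*1861) + (-1777 + t(h, 50))/(-2246 + 1705) = (-2395 - 1*1861) + (-1777 - ¾)/(-2246 + 1705) = (-2395 - 1861) - 7111/4/(-541) = -4256 - 7111/4*(-1/541) = -4256 + 7111/2164 = -9202873/2164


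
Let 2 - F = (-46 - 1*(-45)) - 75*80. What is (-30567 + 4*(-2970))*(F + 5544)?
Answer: -490135509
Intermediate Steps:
F = 6003 (F = 2 - ((-46 - 1*(-45)) - 75*80) = 2 - ((-46 + 45) - 6000) = 2 - (-1 - 6000) = 2 - 1*(-6001) = 2 + 6001 = 6003)
(-30567 + 4*(-2970))*(F + 5544) = (-30567 + 4*(-2970))*(6003 + 5544) = (-30567 - 11880)*11547 = -42447*11547 = -490135509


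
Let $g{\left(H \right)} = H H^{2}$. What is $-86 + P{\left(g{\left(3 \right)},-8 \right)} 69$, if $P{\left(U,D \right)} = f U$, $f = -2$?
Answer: $-3812$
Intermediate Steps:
$g{\left(H \right)} = H^{3}$
$P{\left(U,D \right)} = - 2 U$
$-86 + P{\left(g{\left(3 \right)},-8 \right)} 69 = -86 + - 2 \cdot 3^{3} \cdot 69 = -86 + \left(-2\right) 27 \cdot 69 = -86 - 3726 = -3812$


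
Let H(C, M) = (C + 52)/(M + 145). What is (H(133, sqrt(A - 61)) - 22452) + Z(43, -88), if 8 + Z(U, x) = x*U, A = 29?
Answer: (-104976*sqrt(2) + 3805195*I)/(-145*I + 4*sqrt(2)) ≈ -26243.0 - 0.0497*I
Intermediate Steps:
Z(U, x) = -8 + U*x (Z(U, x) = -8 + x*U = -8 + U*x)
H(C, M) = (52 + C)/(145 + M)
(H(133, sqrt(A - 61)) - 22452) + Z(43, -88) = ((52 + 133)/(145 + sqrt(29 - 61)) - 22452) + (-8 + 43*(-88)) = (185/(145 + sqrt(-32)) - 22452) + (-8 - 3784) = (185/(145 + 4*I*sqrt(2)) - 22452) - 3792 = (-22452 + 185/(145 + 4*I*sqrt(2))) - 3792 = -26244 + 185/(145 + 4*I*sqrt(2))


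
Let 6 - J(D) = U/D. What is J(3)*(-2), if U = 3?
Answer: -10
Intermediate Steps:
J(D) = 6 - 3/D
J(3)*(-2) = (6 - 3/3)*(-2) = (6 - 3*1/3)*(-2) = (6 - 1)*(-2) = 5*(-2) = -10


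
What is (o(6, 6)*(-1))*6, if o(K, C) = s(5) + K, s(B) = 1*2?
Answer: -48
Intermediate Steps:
s(B) = 2
o(K, C) = 2 + K
(o(6, 6)*(-1))*6 = ((2 + 6)*(-1))*6 = (8*(-1))*6 = -8*6 = -48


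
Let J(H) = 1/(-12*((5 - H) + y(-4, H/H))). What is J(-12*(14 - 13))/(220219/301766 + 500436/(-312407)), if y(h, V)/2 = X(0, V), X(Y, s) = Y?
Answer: 47136905381/8386094509986 ≈ 0.0056208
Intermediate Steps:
y(h, V) = 0 (y(h, V) = 2*0 = 0)
J(H) = 1/(-60 + 12*H) (J(H) = 1/(-12*((5 - H) + 0)) = 1/(-12*(5 - H)) = 1/(-60 + 12*H))
J(-12*(14 - 13))/(220219/301766 + 500436/(-312407)) = (1/(12*(-5 - 12*(14 - 13))))/(220219/301766 + 500436/(-312407)) = (1/(12*(-5 - 12*1)))/(220219*(1/301766) + 500436*(-1/312407)) = (1/(12*(-5 - 12)))/(220219/301766 - 500436/312407) = ((1/12)/(-17))/(-82216612843/94273810762) = ((1/12)*(-1/17))*(-94273810762/82216612843) = -1/204*(-94273810762/82216612843) = 47136905381/8386094509986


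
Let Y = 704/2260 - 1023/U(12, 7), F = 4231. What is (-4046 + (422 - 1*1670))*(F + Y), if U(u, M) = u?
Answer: -24802652053/1130 ≈ -2.1949e+7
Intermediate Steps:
Y = -191961/2260 (Y = 704/2260 - 1023/12 = 704*(1/2260) - 1023*1/12 = 176/565 - 341/4 = -191961/2260 ≈ -84.938)
(-4046 + (422 - 1*1670))*(F + Y) = (-4046 + (422 - 1*1670))*(4231 - 191961/2260) = (-4046 + (422 - 1670))*(9370099/2260) = (-4046 - 1248)*(9370099/2260) = -5294*9370099/2260 = -24802652053/1130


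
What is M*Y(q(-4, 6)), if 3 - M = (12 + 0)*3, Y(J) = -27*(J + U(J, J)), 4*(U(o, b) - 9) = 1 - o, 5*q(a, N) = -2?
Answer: 159489/20 ≈ 7974.5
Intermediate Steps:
q(a, N) = -⅖ (q(a, N) = (⅕)*(-2) = -⅖)
U(o, b) = 37/4 - o/4 (U(o, b) = 9 + (1 - o)/4 = 9 + (¼ - o/4) = 37/4 - o/4)
Y(J) = -999/4 - 81*J/4 (Y(J) = -27*(J + (37/4 - J/4)) = -27*(37/4 + 3*J/4) = -999/4 - 81*J/4)
M = -33 (M = 3 - (12 + 0)*3 = 3 - 12*3 = 3 - 1*36 = 3 - 36 = -33)
M*Y(q(-4, 6)) = -33*(-999/4 - 81/4*(-⅖)) = -33*(-999/4 + 81/10) = -33*(-4833/20) = 159489/20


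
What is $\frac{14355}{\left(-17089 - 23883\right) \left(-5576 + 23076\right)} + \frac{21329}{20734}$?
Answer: $\frac{218468695049}{212378362000} \approx 1.0287$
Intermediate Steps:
$\frac{14355}{\left(-17089 - 23883\right) \left(-5576 + 23076\right)} + \frac{21329}{20734} = \frac{14355}{\left(-40972\right) 17500} + 21329 \cdot \frac{1}{20734} = \frac{14355}{-717010000} + \frac{3047}{2962} = 14355 \left(- \frac{1}{717010000}\right) + \frac{3047}{2962} = - \frac{2871}{143402000} + \frac{3047}{2962} = \frac{218468695049}{212378362000}$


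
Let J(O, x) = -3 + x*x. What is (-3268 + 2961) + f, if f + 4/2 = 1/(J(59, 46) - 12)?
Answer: -649208/2101 ≈ -309.00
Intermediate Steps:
J(O, x) = -3 + x²
f = -4201/2101 (f = -2 + 1/((-3 + 46²) - 12) = -2 + 1/((-3 + 2116) - 12) = -2 + 1/(2113 - 12) = -2 + 1/2101 = -4201/2101 ≈ -1.9995)
(-3268 + 2961) + f = (-3268 + 2961) - 4201/2101 = -307 - 4201/2101 = -649208/2101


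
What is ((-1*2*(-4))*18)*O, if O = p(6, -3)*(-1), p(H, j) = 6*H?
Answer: -5184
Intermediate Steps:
O = -36 (O = (6*6)*(-1) = 36*(-1) = -36)
((-1*2*(-4))*18)*O = ((-1*2*(-4))*18)*(-36) = (-2*(-4)*18)*(-36) = (8*18)*(-36) = 144*(-36) = -5184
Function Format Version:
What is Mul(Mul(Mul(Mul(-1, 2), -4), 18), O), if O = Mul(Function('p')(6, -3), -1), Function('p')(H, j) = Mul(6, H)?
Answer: -5184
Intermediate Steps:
O = -36 (O = Mul(Mul(6, 6), -1) = Mul(36, -1) = -36)
Mul(Mul(Mul(Mul(-1, 2), -4), 18), O) = Mul(Mul(Mul(Mul(-1, 2), -4), 18), -36) = Mul(Mul(Mul(-2, -4), 18), -36) = Mul(Mul(8, 18), -36) = Mul(144, -36) = -5184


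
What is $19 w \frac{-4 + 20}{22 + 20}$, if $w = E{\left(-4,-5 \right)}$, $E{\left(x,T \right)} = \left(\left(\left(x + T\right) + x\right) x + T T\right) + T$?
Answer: $\frac{3648}{7} \approx 521.14$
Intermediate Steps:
$E{\left(x,T \right)} = T + T^{2} + x \left(T + 2 x\right)$ ($E{\left(x,T \right)} = \left(\left(\left(T + x\right) + x\right) x + T^{2}\right) + T = \left(\left(T + 2 x\right) x + T^{2}\right) + T = \left(x \left(T + 2 x\right) + T^{2}\right) + T = \left(T^{2} + x \left(T + 2 x\right)\right) + T = T + T^{2} + x \left(T + 2 x\right)$)
$w = 72$ ($w = -5 + \left(-5\right)^{2} + 2 \left(-4\right)^{2} - -20 = -5 + 25 + 2 \cdot 16 + 20 = -5 + 25 + 32 + 20 = 72$)
$19 w \frac{-4 + 20}{22 + 20} = 19 \cdot 72 \frac{-4 + 20}{22 + 20} = 1368 \cdot \frac{16}{42} = 1368 \cdot 16 \cdot \frac{1}{42} = 1368 \cdot \frac{8}{21} = \frac{3648}{7}$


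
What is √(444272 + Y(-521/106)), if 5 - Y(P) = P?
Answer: √4991951598/106 ≈ 666.54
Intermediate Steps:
Y(P) = 5 - P
√(444272 + Y(-521/106)) = √(444272 + (5 - (-521)/106)) = √(444272 + (5 - 1*(-521/106))) = √(444272 + (5 + 521/106)) = √(444272 + 1051/106) = √(47093883/106) = √4991951598/106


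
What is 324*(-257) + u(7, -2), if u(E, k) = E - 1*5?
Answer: -83266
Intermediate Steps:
u(E, k) = -5 + E (u(E, k) = E - 5 = -5 + E)
324*(-257) + u(7, -2) = 324*(-257) + (-5 + 7) = -83268 + 2 = -83266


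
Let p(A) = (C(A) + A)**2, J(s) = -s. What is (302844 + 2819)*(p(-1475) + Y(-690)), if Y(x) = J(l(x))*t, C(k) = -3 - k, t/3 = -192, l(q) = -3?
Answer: -525434697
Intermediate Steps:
t = -576 (t = 3*(-192) = -576)
p(A) = 9 (p(A) = ((-3 - A) + A)**2 = (-3)**2 = 9)
Y(x) = -1728 (Y(x) = -1*(-3)*(-576) = 3*(-576) = -1728)
(302844 + 2819)*(p(-1475) + Y(-690)) = (302844 + 2819)*(9 - 1728) = 305663*(-1719) = -525434697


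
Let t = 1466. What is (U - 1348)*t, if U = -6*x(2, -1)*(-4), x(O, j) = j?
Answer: -2011352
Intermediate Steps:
U = -24 (U = -(-6)*(-4) = -6*4 = -24)
(U - 1348)*t = (-24 - 1348)*1466 = -1372*1466 = -2011352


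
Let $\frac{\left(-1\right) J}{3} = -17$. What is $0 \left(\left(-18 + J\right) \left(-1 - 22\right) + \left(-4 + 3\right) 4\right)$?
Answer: $0$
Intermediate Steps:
$J = 51$ ($J = \left(-3\right) \left(-17\right) = 51$)
$0 \left(\left(-18 + J\right) \left(-1 - 22\right) + \left(-4 + 3\right) 4\right) = 0 \left(\left(-18 + 51\right) \left(-1 - 22\right) + \left(-4 + 3\right) 4\right) = 0 \left(33 \left(-23\right) - 4\right) = 0 \left(-759 - 4\right) = 0 \left(-763\right) = 0$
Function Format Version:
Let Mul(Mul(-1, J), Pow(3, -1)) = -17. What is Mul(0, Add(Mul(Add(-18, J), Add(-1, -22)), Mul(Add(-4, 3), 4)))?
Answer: 0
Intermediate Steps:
J = 51 (J = Mul(-3, -17) = 51)
Mul(0, Add(Mul(Add(-18, J), Add(-1, -22)), Mul(Add(-4, 3), 4))) = Mul(0, Add(Mul(Add(-18, 51), Add(-1, -22)), Mul(Add(-4, 3), 4))) = Mul(0, Add(Mul(33, -23), Mul(-1, 4))) = Mul(0, Add(-759, -4)) = Mul(0, -763) = 0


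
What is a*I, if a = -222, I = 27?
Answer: -5994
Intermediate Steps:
a*I = -222*27 = -5994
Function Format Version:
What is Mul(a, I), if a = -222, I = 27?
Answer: -5994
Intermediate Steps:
Mul(a, I) = Mul(-222, 27) = -5994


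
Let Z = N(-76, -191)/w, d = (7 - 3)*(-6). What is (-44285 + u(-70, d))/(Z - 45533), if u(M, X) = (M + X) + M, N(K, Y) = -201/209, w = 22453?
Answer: 208584799973/213671662042 ≈ 0.97619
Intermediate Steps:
N(K, Y) = -201/209 (N(K, Y) = -201*1/209 = -201/209)
d = -24 (d = 4*(-6) = -24)
u(M, X) = X + 2*M
Z = -201/4692677 (Z = -201/209/22453 = -201/209*1/22453 = -201/4692677 ≈ -4.2833e-5)
(-44285 + u(-70, d))/(Z - 45533) = (-44285 + (-24 + 2*(-70)))/(-201/4692677 - 45533) = (-44285 + (-24 - 140))/(-213671662042/4692677) = (-44285 - 164)*(-4692677/213671662042) = -44449*(-4692677/213671662042) = 208584799973/213671662042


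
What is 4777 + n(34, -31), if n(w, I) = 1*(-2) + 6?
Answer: 4781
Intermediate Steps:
n(w, I) = 4 (n(w, I) = -2 + 6 = 4)
4777 + n(34, -31) = 4777 + 4 = 4781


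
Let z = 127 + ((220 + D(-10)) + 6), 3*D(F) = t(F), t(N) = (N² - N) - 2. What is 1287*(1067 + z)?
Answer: 1873872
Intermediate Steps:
t(N) = -2 + N² - N
D(F) = -⅔ - F/3 + F²/3 (D(F) = (-2 + F² - F)/3 = -⅔ - F/3 + F²/3)
z = 389 (z = 127 + ((220 + (-⅔ - ⅓*(-10) + (⅓)*(-10)²)) + 6) = 127 + ((220 + (-⅔ + 10/3 + (⅓)*100)) + 6) = 127 + ((220 + (-⅔ + 10/3 + 100/3)) + 6) = 127 + ((220 + 36) + 6) = 127 + (256 + 6) = 127 + 262 = 389)
1287*(1067 + z) = 1287*(1067 + 389) = 1287*1456 = 1873872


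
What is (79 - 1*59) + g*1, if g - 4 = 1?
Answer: 25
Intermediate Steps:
g = 5 (g = 4 + 1 = 5)
(79 - 1*59) + g*1 = (79 - 1*59) + 5*1 = (79 - 59) + 5 = 20 + 5 = 25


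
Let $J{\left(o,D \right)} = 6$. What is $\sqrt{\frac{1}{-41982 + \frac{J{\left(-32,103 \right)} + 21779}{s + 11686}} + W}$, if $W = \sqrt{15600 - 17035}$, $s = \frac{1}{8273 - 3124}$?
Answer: $\frac{\sqrt{-6079689399875492219 + 255226186650216493417489 i \sqrt{1435}}}{505199155433} \approx 4.3521 + 4.3521 i$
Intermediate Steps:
$s = \frac{1}{5149} \approx 0.00019421$
$W = i \sqrt{1435}$ ($W = \sqrt{-1435} = i \sqrt{1435} \approx 37.881 i$)
$\sqrt{\frac{1}{-41982 + \frac{J{\left(-32,103 \right)} + 21779}{s + 11686}} + W} = \sqrt{\frac{1}{-41982 + \frac{6 + 21779}{\frac{1}{5149} + 11686}} + i \sqrt{1435}} = \sqrt{\frac{1}{-41982 + \frac{21785}{\frac{60171215}{5149}}} + i \sqrt{1435}} = \sqrt{\frac{1}{-41982 + 21785 \cdot \frac{5149}{60171215}} + i \sqrt{1435}} = \sqrt{\frac{1}{-41982 + \frac{22434193}{12034243}} + i \sqrt{1435}} = \sqrt{\frac{1}{- \frac{505199155433}{12034243}} + i \sqrt{1435}} = \sqrt{- \frac{12034243}{505199155433} + i \sqrt{1435}}$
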